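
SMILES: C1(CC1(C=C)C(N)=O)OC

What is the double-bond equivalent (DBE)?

Molecular formula from the SMILES: C7H11NO2.
DoU = (2C + 2 + N − H − X)/2 = (2·7 + 2 + 1 − 11 − 0)/2 = 6/2 = 3.
(Structurally: 1 ring(s) + 2 π bond(s) = 3.)

3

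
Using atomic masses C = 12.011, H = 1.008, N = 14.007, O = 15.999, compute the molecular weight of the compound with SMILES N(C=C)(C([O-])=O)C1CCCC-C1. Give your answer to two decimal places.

Molecular formula: C9H14NO2-.
M = 9×12.011 + 14×1.008 + 1×14.007 + 2×15.999 = 168.22 g/mol.

168.22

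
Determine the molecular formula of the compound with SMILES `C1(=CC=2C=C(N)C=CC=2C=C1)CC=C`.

Heavy atoms from the SMILES: 13 C, 1 N.
Implicit hydrogens by atom environment:
  6 × C (aromatic): 1 H each → 6
  4 × C (aromatic): no H
  2 × C: 2 H each → 4
  1 × C: 1 H
  1 × N: 2 H
  Total hydrogens = 13.
Molecular formula: C13H13N

C13H13N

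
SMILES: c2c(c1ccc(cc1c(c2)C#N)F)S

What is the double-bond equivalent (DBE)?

9

Molecular formula from the SMILES: C11H6FNS.
DoU = (2C + 2 + N − H − X)/2 = (2·11 + 2 + 1 − 6 − 1)/2 = 18/2 = 9.
(Structurally: 2 ring(s) + 7 π bond(s) = 9.)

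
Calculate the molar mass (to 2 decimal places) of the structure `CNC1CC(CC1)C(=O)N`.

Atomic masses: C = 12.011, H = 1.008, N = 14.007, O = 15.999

Molecular formula: C7H14N2O.
M = 7×12.011 + 14×1.008 + 2×14.007 + 1×15.999 = 142.20 g/mol.

142.20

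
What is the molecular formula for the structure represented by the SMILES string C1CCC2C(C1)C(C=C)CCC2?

C12H20

Heavy atoms from the SMILES: 12 C.
Implicit hydrogens by atom environment:
  8 × C: 2 H each → 16
  4 × C: 1 H each → 4
  Total hydrogens = 20.
Molecular formula: C12H20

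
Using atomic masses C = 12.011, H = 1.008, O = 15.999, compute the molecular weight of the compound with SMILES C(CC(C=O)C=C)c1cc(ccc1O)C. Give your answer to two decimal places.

204.27

Molecular formula: C13H16O2.
M = 13×12.011 + 16×1.008 + 2×15.999 = 204.27 g/mol.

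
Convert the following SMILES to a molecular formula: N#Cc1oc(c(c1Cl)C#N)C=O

C7HClN2O2

Heavy atoms from the SMILES: 7 C, 1 Cl, 2 N, 2 O.
Implicit hydrogens by atom environment:
  4 × C (aromatic): no H
  2 × C: no H
  2 × N: no H
  1 × C: 1 H
  1 × Cl: no H
  1 × O (aromatic): no H
  1 × O: no H
  Total hydrogens = 1.
Molecular formula: C7HClN2O2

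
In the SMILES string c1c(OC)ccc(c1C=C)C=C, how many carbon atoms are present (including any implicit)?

11

The symbol for carbon appears 11 times in the SMILES. Lowercase c denotes aromatic carbon and counts toward C.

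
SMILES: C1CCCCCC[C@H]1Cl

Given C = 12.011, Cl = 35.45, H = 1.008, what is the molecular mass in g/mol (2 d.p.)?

146.66

Molecular formula: C8H15Cl.
M = 8×12.011 + 1×35.45 + 15×1.008 = 146.66 g/mol.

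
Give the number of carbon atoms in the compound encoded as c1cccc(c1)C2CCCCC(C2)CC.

The symbol for carbon appears 15 times in the SMILES. Lowercase c denotes aromatic carbon and counts toward C.

15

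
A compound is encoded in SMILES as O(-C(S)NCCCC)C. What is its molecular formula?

Heavy atoms from the SMILES: 6 C, 1 N, 1 O, 1 S.
Implicit hydrogens by atom environment:
  3 × C: 2 H each → 6
  2 × C: 3 H each → 6
  1 × C: 1 H
  1 × N: 1 H
  1 × O: no H
  1 × S: 1 H
  Total hydrogens = 15.
Molecular formula: C6H15NOS

C6H15NOS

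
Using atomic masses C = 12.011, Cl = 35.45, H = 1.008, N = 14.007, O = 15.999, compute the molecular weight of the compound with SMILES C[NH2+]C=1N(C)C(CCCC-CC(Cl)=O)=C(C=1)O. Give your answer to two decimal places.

259.75

Molecular formula: C12H20ClN2O2+.
M = 12×12.011 + 1×35.45 + 20×1.008 + 2×14.007 + 2×15.999 = 259.75 g/mol.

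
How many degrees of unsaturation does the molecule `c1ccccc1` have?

4

Molecular formula from the SMILES: C6H6.
DoU = (2C + 2 + N − H − X)/2 = (2·6 + 2 + 0 − 6 − 0)/2 = 8/2 = 4.
(Structurally: 1 ring(s) + 3 π bond(s) = 4.)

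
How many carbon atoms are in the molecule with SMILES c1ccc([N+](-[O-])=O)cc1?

6

The symbol for carbon appears 6 times in the SMILES. Lowercase c denotes aromatic carbon and counts toward C.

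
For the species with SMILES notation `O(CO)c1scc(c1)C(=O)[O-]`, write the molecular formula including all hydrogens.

Heavy atoms from the SMILES: 6 C, 4 O, 1 S.
Implicit hydrogens by atom environment:
  2 × C (aromatic): 1 H each → 2
  2 × C (aromatic): no H
  2 × O: no H
  1 × C: 2 H
  1 × C: no H
  1 × O: 1 H
  1 × O (charge -1): no H
  1 × S (aromatic): no H
  Total hydrogens = 5.
Net charge -1.
Molecular formula: C6H5O4S-

C6H5O4S-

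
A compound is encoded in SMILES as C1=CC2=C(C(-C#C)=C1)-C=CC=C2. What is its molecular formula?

Heavy atoms from the SMILES: 12 C.
Implicit hydrogens by atom environment:
  7 × C (aromatic): 1 H each → 7
  3 × C (aromatic): no H
  1 × C: 1 H
  1 × C: no H
  Total hydrogens = 8.
Molecular formula: C12H8

C12H8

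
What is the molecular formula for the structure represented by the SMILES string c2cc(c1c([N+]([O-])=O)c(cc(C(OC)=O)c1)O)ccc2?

Heavy atoms from the SMILES: 14 C, 1 N, 5 O.
Implicit hydrogens by atom environment:
  7 × C (aromatic): 1 H each → 7
  5 × C (aromatic): no H
  3 × O: no H
  1 × C: 3 H
  1 × C: no H
  1 × N (charge +1): no H
  1 × O: 1 H
  1 × O (charge -1): no H
  Total hydrogens = 11.
Molecular formula: C14H11NO5

C14H11NO5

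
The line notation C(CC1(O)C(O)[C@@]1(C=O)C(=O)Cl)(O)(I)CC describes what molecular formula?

Heavy atoms from the SMILES: 9 C, 1 Cl, 1 I, 5 O.
Implicit hydrogens by atom environment:
  4 × C: no H
  3 × O: 1 H each → 3
  2 × C: 2 H each → 4
  2 × C: 1 H each → 2
  2 × O: no H
  1 × C: 3 H
  1 × Cl: no H
  1 × I: no H
  Total hydrogens = 12.
Molecular formula: C9H12ClIO5

C9H12ClIO5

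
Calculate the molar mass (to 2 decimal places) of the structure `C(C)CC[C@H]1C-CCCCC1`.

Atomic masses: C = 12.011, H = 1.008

154.30

Molecular formula: C11H22.
M = 11×12.011 + 22×1.008 = 154.30 g/mol.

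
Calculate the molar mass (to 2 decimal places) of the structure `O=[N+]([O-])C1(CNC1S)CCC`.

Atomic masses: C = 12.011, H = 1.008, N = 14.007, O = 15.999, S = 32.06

176.23

Molecular formula: C6H12N2O2S.
M = 6×12.011 + 12×1.008 + 2×14.007 + 2×15.999 + 1×32.06 = 176.23 g/mol.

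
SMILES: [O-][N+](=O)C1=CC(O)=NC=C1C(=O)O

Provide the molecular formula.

C6H4N2O5

Heavy atoms from the SMILES: 6 C, 2 N, 5 O.
Implicit hydrogens by atom environment:
  3 × C (aromatic): no H
  2 × C (aromatic): 1 H each → 2
  2 × O: 1 H each → 2
  2 × O: no H
  1 × C: no H
  1 × N (aromatic): no H
  1 × N (charge +1): no H
  1 × O (charge -1): no H
  Total hydrogens = 4.
Molecular formula: C6H4N2O5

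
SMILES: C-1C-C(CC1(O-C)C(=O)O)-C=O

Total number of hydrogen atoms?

12

Hydrogens are implicit in SMILES; fill each atom to its normal valence:
  3 × C: 2 H each → 6
  3 × O: no H
  2 × C: 1 H each → 2
  2 × C: no H
  1 × C: 3 H
  1 × O: 1 H
  Total hydrogens = 12.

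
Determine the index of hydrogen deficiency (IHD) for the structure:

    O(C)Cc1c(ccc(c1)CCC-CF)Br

4

Molecular formula from the SMILES: C12H16BrFO.
DoU = (2C + 2 + N − H − X)/2 = (2·12 + 2 + 0 − 16 − 2)/2 = 8/2 = 4.
(Structurally: 1 ring(s) + 3 π bond(s) = 4.)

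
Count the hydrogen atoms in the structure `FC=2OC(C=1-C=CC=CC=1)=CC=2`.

Hydrogens are implicit in SMILES; fill each atom to its normal valence:
  7 × C (aromatic): 1 H each → 7
  3 × C (aromatic): no H
  1 × F: no H
  1 × O (aromatic): no H
  Total hydrogens = 7.

7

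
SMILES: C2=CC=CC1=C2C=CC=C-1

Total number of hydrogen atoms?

Hydrogens are implicit in SMILES; fill each atom to its normal valence:
  8 × C (aromatic): 1 H each → 8
  2 × C (aromatic): no H
  Total hydrogens = 8.

8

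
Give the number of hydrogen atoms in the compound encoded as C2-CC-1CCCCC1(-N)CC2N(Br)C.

21

Hydrogens are implicit in SMILES; fill each atom to its normal valence:
  7 × C: 2 H each → 14
  2 × C: 1 H each → 2
  1 × Br: no H
  1 × C: 3 H
  1 × C: no H
  1 × N: 2 H
  1 × N: no H
  Total hydrogens = 21.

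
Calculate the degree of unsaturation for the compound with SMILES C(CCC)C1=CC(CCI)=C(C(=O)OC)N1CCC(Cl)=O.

5

Molecular formula from the SMILES: C15H21ClINO3.
DoU = (2C + 2 + N − H − X)/2 = (2·15 + 2 + 1 − 21 − 2)/2 = 10/2 = 5.
(Structurally: 1 ring(s) + 4 π bond(s) = 5.)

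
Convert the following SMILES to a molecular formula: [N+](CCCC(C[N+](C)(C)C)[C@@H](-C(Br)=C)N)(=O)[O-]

C11H23BrN3O2+

Heavy atoms from the SMILES: 1 Br, 11 C, 3 N, 2 O.
Implicit hydrogens by atom environment:
  5 × C: 2 H each → 10
  3 × C: 3 H each → 9
  2 × C: 1 H each → 2
  2 × N (charge +1): no H
  1 × Br: no H
  1 × C: no H
  1 × N: 2 H
  1 × O: no H
  1 × O (charge -1): no H
  Total hydrogens = 23.
Net charge +1.
Molecular formula: C11H23BrN3O2+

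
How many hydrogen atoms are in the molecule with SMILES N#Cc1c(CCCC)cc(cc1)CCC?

19

Hydrogens are implicit in SMILES; fill each atom to its normal valence:
  5 × C: 2 H each → 10
  3 × C (aromatic): 1 H each → 3
  3 × C (aromatic): no H
  2 × C: 3 H each → 6
  1 × C: no H
  1 × N: no H
  Total hydrogens = 19.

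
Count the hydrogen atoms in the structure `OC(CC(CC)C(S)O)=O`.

12

Hydrogens are implicit in SMILES; fill each atom to its normal valence:
  2 × C: 2 H each → 4
  2 × C: 1 H each → 2
  2 × O: 1 H each → 2
  1 × C: 3 H
  1 × C: no H
  1 × O: no H
  1 × S: 1 H
  Total hydrogens = 12.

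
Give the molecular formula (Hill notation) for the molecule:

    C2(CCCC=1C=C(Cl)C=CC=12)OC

C11H13ClO

Heavy atoms from the SMILES: 11 C, 1 Cl, 1 O.
Implicit hydrogens by atom environment:
  3 × C: 2 H each → 6
  3 × C (aromatic): 1 H each → 3
  3 × C (aromatic): no H
  1 × C: 3 H
  1 × C: 1 H
  1 × Cl: no H
  1 × O: no H
  Total hydrogens = 13.
Molecular formula: C11H13ClO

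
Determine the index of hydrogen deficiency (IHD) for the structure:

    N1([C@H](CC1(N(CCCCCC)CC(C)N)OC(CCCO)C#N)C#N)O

Molecular formula from the SMILES: C18H33N5O3.
DoU = (2C + 2 + N − H − X)/2 = (2·18 + 2 + 5 − 33 − 0)/2 = 10/2 = 5.
(Structurally: 1 ring(s) + 4 π bond(s) = 5.)

5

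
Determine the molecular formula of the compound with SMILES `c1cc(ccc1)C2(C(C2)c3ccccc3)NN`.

C15H16N2

Heavy atoms from the SMILES: 15 C, 2 N.
Implicit hydrogens by atom environment:
  10 × C (aromatic): 1 H each → 10
  2 × C (aromatic): no H
  1 × C: 2 H
  1 × C: 1 H
  1 × C: no H
  1 × N: 2 H
  1 × N: 1 H
  Total hydrogens = 16.
Molecular formula: C15H16N2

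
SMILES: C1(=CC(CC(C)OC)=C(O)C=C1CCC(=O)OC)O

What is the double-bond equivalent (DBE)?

Molecular formula from the SMILES: C14H20O5.
DoU = (2C + 2 + N − H − X)/2 = (2·14 + 2 + 0 − 20 − 0)/2 = 10/2 = 5.
(Structurally: 1 ring(s) + 4 π bond(s) = 5.)

5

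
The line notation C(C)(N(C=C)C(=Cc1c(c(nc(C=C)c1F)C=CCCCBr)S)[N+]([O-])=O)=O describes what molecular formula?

Heavy atoms from the SMILES: 1 Br, 18 C, 1 F, 3 N, 3 O, 1 S.
Implicit hydrogens by atom environment:
  5 × C: 2 H each → 10
  5 × C: 1 H each → 5
  5 × C (aromatic): no H
  2 × C: no H
  2 × O: no H
  1 × Br: no H
  1 × C: 3 H
  1 × F: no H
  1 × N (aromatic): no H
  1 × N (charge +1): no H
  1 × N: no H
  1 × O (charge -1): no H
  1 × S: 1 H
  Total hydrogens = 19.
Molecular formula: C18H19BrFN3O3S

C18H19BrFN3O3S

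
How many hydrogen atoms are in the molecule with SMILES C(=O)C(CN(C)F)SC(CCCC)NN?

Hydrogens are implicit in SMILES; fill each atom to its normal valence:
  4 × C: 2 H each → 8
  3 × C: 1 H each → 3
  2 × C: 3 H each → 6
  1 × F: no H
  1 × N: 2 H
  1 × N: 1 H
  1 × N: no H
  1 × O: no H
  1 × S: no H
  Total hydrogens = 20.

20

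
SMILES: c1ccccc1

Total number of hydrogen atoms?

Hydrogens are implicit in SMILES; fill each atom to its normal valence:
  6 × C (aromatic): 1 H each → 6
  Total hydrogens = 6.

6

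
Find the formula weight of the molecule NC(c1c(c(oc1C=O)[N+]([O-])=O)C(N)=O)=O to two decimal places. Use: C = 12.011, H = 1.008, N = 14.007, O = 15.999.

227.13

Molecular formula: C7H5N3O6.
M = 7×12.011 + 5×1.008 + 3×14.007 + 6×15.999 = 227.13 g/mol.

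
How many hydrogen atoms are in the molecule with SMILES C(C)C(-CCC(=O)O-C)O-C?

16

Hydrogens are implicit in SMILES; fill each atom to its normal valence:
  3 × C: 3 H each → 9
  3 × C: 2 H each → 6
  3 × O: no H
  1 × C: 1 H
  1 × C: no H
  Total hydrogens = 16.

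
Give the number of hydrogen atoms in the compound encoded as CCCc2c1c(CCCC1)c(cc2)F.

Hydrogens are implicit in SMILES; fill each atom to its normal valence:
  6 × C: 2 H each → 12
  4 × C (aromatic): no H
  2 × C (aromatic): 1 H each → 2
  1 × C: 3 H
  1 × F: no H
  Total hydrogens = 17.

17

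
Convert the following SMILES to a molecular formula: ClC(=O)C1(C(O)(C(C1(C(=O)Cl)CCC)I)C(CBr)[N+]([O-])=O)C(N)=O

C12H14BrCl2IN2O6

Heavy atoms from the SMILES: 1 Br, 12 C, 2 Cl, 1 I, 2 N, 6 O.
Implicit hydrogens by atom environment:
  6 × C: no H
  4 × O: no H
  3 × C: 2 H each → 6
  2 × C: 1 H each → 2
  2 × Cl: no H
  1 × Br: no H
  1 × C: 3 H
  1 × I: no H
  1 × N: 2 H
  1 × N (charge +1): no H
  1 × O: 1 H
  1 × O (charge -1): no H
  Total hydrogens = 14.
Molecular formula: C12H14BrCl2IN2O6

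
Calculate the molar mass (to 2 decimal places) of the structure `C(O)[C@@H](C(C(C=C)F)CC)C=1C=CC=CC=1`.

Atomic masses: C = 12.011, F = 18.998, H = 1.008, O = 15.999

222.30

Molecular formula: C14H19FO.
M = 14×12.011 + 1×18.998 + 19×1.008 + 1×15.999 = 222.30 g/mol.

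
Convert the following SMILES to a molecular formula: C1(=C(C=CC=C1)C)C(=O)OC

C9H10O2

Heavy atoms from the SMILES: 9 C, 2 O.
Implicit hydrogens by atom environment:
  4 × C (aromatic): 1 H each → 4
  2 × C: 3 H each → 6
  2 × C (aromatic): no H
  2 × O: no H
  1 × C: no H
  Total hydrogens = 10.
Molecular formula: C9H10O2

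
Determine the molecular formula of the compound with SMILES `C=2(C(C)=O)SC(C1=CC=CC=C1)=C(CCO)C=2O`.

C14H14O3S

Heavy atoms from the SMILES: 14 C, 3 O, 1 S.
Implicit hydrogens by atom environment:
  5 × C (aromatic): 1 H each → 5
  5 × C (aromatic): no H
  2 × C: 2 H each → 4
  2 × O: 1 H each → 2
  1 × C: 3 H
  1 × C: no H
  1 × O: no H
  1 × S (aromatic): no H
  Total hydrogens = 14.
Molecular formula: C14H14O3S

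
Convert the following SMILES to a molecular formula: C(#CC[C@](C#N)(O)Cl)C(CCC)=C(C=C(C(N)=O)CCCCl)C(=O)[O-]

Heavy atoms from the SMILES: 17 C, 2 Cl, 2 N, 4 O.
Implicit hydrogens by atom environment:
  9 × C: no H
  6 × C: 2 H each → 12
  2 × Cl: no H
  2 × O: no H
  1 × C: 3 H
  1 × C: 1 H
  1 × N: 2 H
  1 × N: no H
  1 × O: 1 H
  1 × O (charge -1): no H
  Total hydrogens = 19.
Net charge -1.
Molecular formula: C17H19Cl2N2O4-

C17H19Cl2N2O4-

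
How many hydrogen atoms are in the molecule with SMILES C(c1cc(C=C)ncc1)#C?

Hydrogens are implicit in SMILES; fill each atom to its normal valence:
  3 × C (aromatic): 1 H each → 3
  2 × C: 1 H each → 2
  2 × C (aromatic): no H
  1 × C: 2 H
  1 × C: no H
  1 × N (aromatic): no H
  Total hydrogens = 7.

7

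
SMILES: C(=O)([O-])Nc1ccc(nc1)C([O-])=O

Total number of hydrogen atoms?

Hydrogens are implicit in SMILES; fill each atom to its normal valence:
  3 × C (aromatic): 1 H each → 3
  2 × C (aromatic): no H
  2 × C: no H
  2 × O: no H
  2 × O (charge -1): no H
  1 × N: 1 H
  1 × N (aromatic): no H
  Total hydrogens = 4.

4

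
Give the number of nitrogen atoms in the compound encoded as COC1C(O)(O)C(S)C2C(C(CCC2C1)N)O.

1

The symbol for nitrogen appears 1 time in the SMILES.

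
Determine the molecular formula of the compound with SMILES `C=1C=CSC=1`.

C4H4S

Heavy atoms from the SMILES: 4 C, 1 S.
Implicit hydrogens by atom environment:
  4 × C (aromatic): 1 H each → 4
  1 × S (aromatic): no H
  Total hydrogens = 4.
Molecular formula: C4H4S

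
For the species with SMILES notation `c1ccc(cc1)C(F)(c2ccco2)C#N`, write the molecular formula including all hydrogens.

Heavy atoms from the SMILES: 12 C, 1 F, 1 N, 1 O.
Implicit hydrogens by atom environment:
  8 × C (aromatic): 1 H each → 8
  2 × C (aromatic): no H
  2 × C: no H
  1 × F: no H
  1 × N: no H
  1 × O (aromatic): no H
  Total hydrogens = 8.
Molecular formula: C12H8FNO

C12H8FNO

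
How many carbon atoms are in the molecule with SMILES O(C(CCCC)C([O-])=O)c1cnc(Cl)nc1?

10

The symbol for carbon appears 10 times in the SMILES. Lowercase c denotes aromatic carbon and counts toward C.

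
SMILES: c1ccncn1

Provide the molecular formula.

C4H4N2

Heavy atoms from the SMILES: 4 C, 2 N.
Implicit hydrogens by atom environment:
  4 × C (aromatic): 1 H each → 4
  2 × N (aromatic): no H
  Total hydrogens = 4.
Molecular formula: C4H4N2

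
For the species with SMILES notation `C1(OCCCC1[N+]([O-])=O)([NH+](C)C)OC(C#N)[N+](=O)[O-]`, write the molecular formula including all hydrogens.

C9H15N4O6+

Heavy atoms from the SMILES: 9 C, 4 N, 6 O.
Implicit hydrogens by atom environment:
  4 × O: no H
  3 × C: 2 H each → 6
  2 × C: 3 H each → 6
  2 × C: 1 H each → 2
  2 × C: no H
  2 × N (charge +1): no H
  2 × O (charge -1): no H
  1 × N (charge +1): 1 H
  1 × N: no H
  Total hydrogens = 15.
Net charge +1.
Molecular formula: C9H15N4O6+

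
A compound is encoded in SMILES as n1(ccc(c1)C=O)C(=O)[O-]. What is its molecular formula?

C6H4NO3-

Heavy atoms from the SMILES: 6 C, 1 N, 3 O.
Implicit hydrogens by atom environment:
  3 × C (aromatic): 1 H each → 3
  2 × O: no H
  1 × C: 1 H
  1 × C (aromatic): no H
  1 × C: no H
  1 × N (aromatic): no H
  1 × O (charge -1): no H
  Total hydrogens = 4.
Net charge -1.
Molecular formula: C6H4NO3-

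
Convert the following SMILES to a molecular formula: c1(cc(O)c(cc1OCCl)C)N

C8H10ClNO2

Heavy atoms from the SMILES: 8 C, 1 Cl, 1 N, 2 O.
Implicit hydrogens by atom environment:
  4 × C (aromatic): no H
  2 × C (aromatic): 1 H each → 2
  1 × C: 3 H
  1 × C: 2 H
  1 × Cl: no H
  1 × N: 2 H
  1 × O: 1 H
  1 × O: no H
  Total hydrogens = 10.
Molecular formula: C8H10ClNO2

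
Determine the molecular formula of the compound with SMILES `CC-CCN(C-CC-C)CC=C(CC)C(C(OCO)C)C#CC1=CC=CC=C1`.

C25H39NO2

Heavy atoms from the SMILES: 25 C, 1 N, 2 O.
Implicit hydrogens by atom environment:
  9 × C: 2 H each → 18
  5 × C (aromatic): 1 H each → 5
  4 × C: 3 H each → 12
  3 × C: 1 H each → 3
  3 × C: no H
  1 × C (aromatic): no H
  1 × N: no H
  1 × O: 1 H
  1 × O: no H
  Total hydrogens = 39.
Molecular formula: C25H39NO2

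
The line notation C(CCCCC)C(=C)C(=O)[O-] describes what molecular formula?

Heavy atoms from the SMILES: 9 C, 2 O.
Implicit hydrogens by atom environment:
  6 × C: 2 H each → 12
  2 × C: no H
  1 × C: 3 H
  1 × O: no H
  1 × O (charge -1): no H
  Total hydrogens = 15.
Net charge -1.
Molecular formula: C9H15O2-

C9H15O2-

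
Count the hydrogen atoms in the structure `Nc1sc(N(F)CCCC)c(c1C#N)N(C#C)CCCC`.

21

Hydrogens are implicit in SMILES; fill each atom to its normal valence:
  6 × C: 2 H each → 12
  4 × C (aromatic): no H
  3 × N: no H
  2 × C: 3 H each → 6
  2 × C: no H
  1 × C: 1 H
  1 × F: no H
  1 × N: 2 H
  1 × S (aromatic): no H
  Total hydrogens = 21.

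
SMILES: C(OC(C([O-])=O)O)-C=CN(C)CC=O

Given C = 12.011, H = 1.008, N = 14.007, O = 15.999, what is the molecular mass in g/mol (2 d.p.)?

202.19

Molecular formula: C8H12NO5-.
M = 8×12.011 + 12×1.008 + 1×14.007 + 5×15.999 = 202.19 g/mol.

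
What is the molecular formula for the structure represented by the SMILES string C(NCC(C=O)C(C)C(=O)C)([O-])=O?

Heavy atoms from the SMILES: 8 C, 1 N, 4 O.
Implicit hydrogens by atom environment:
  3 × C: 1 H each → 3
  3 × O: no H
  2 × C: 3 H each → 6
  2 × C: no H
  1 × C: 2 H
  1 × N: 1 H
  1 × O (charge -1): no H
  Total hydrogens = 12.
Net charge -1.
Molecular formula: C8H12NO4-

C8H12NO4-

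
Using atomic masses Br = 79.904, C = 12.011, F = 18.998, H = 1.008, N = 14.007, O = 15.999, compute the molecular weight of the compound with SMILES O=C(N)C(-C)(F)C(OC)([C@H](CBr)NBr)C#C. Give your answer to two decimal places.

360.02

Molecular formula: C9H13Br2FN2O2.
M = 2×79.904 + 9×12.011 + 1×18.998 + 13×1.008 + 2×14.007 + 2×15.999 = 360.02 g/mol.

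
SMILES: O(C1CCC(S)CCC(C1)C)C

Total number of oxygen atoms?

1

The symbol for oxygen appears 1 time in the SMILES.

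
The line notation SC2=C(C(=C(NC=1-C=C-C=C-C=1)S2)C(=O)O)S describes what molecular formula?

Heavy atoms from the SMILES: 11 C, 1 N, 2 O, 3 S.
Implicit hydrogens by atom environment:
  5 × C (aromatic): 1 H each → 5
  5 × C (aromatic): no H
  2 × S: 1 H each → 2
  1 × C: no H
  1 × N: 1 H
  1 × O: 1 H
  1 × O: no H
  1 × S (aromatic): no H
  Total hydrogens = 9.
Molecular formula: C11H9NO2S3

C11H9NO2S3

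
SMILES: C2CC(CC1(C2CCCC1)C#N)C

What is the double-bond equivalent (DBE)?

4

Molecular formula from the SMILES: C12H19N.
DoU = (2C + 2 + N − H − X)/2 = (2·12 + 2 + 1 − 19 − 0)/2 = 8/2 = 4.
(Structurally: 2 ring(s) + 2 π bond(s) = 4.)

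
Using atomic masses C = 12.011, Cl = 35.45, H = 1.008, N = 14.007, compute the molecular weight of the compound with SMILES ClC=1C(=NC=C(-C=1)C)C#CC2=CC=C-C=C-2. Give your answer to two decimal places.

227.69

Molecular formula: C14H10ClN.
M = 14×12.011 + 1×35.45 + 10×1.008 + 1×14.007 = 227.69 g/mol.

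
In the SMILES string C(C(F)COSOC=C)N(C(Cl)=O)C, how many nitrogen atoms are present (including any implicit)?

1

The symbol for nitrogen appears 1 time in the SMILES.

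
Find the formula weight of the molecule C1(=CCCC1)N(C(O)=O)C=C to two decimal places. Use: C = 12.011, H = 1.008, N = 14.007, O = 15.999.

153.18

Molecular formula: C8H11NO2.
M = 8×12.011 + 11×1.008 + 1×14.007 + 2×15.999 = 153.18 g/mol.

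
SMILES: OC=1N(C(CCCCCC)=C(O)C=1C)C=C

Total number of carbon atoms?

13

The symbol for carbon appears 13 times in the SMILES.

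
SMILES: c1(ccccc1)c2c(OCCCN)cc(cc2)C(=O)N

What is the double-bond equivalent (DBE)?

9

Molecular formula from the SMILES: C16H18N2O2.
DoU = (2C + 2 + N − H − X)/2 = (2·16 + 2 + 2 − 18 − 0)/2 = 18/2 = 9.
(Structurally: 2 ring(s) + 7 π bond(s) = 9.)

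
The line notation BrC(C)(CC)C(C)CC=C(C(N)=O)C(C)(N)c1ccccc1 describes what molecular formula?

C18H27BrN2O

Heavy atoms from the SMILES: 1 Br, 18 C, 2 N, 1 O.
Implicit hydrogens by atom environment:
  5 × C (aromatic): 1 H each → 5
  4 × C: 3 H each → 12
  4 × C: no H
  2 × C: 2 H each → 4
  2 × C: 1 H each → 2
  2 × N: 2 H each → 4
  1 × Br: no H
  1 × C (aromatic): no H
  1 × O: no H
  Total hydrogens = 27.
Molecular formula: C18H27BrN2O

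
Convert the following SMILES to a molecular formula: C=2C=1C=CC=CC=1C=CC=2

C10H8

Heavy atoms from the SMILES: 10 C.
Implicit hydrogens by atom environment:
  8 × C (aromatic): 1 H each → 8
  2 × C (aromatic): no H
  Total hydrogens = 8.
Molecular formula: C10H8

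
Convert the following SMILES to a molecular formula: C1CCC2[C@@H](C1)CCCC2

Heavy atoms from the SMILES: 10 C.
Implicit hydrogens by atom environment:
  8 × C: 2 H each → 16
  2 × C: 1 H each → 2
  Total hydrogens = 18.
Molecular formula: C10H18

C10H18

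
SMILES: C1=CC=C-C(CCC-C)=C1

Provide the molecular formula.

Heavy atoms from the SMILES: 10 C.
Implicit hydrogens by atom environment:
  5 × C (aromatic): 1 H each → 5
  3 × C: 2 H each → 6
  1 × C: 3 H
  1 × C (aromatic): no H
  Total hydrogens = 14.
Molecular formula: C10H14

C10H14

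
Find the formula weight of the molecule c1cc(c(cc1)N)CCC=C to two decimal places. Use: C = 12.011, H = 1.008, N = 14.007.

Molecular formula: C10H13N.
M = 10×12.011 + 13×1.008 + 1×14.007 = 147.22 g/mol.

147.22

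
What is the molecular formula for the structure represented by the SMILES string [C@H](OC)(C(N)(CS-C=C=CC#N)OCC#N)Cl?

C10H12ClN3O2S

Heavy atoms from the SMILES: 10 C, 1 Cl, 3 N, 2 O, 1 S.
Implicit hydrogens by atom environment:
  4 × C: no H
  3 × C: 1 H each → 3
  2 × C: 2 H each → 4
  2 × N: no H
  2 × O: no H
  1 × C: 3 H
  1 × Cl: no H
  1 × N: 2 H
  1 × S: no H
  Total hydrogens = 12.
Molecular formula: C10H12ClN3O2S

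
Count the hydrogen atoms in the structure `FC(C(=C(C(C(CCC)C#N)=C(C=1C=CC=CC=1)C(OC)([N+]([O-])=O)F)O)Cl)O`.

19

Hydrogens are implicit in SMILES; fill each atom to its normal valence:
  6 × C: no H
  5 × C (aromatic): 1 H each → 5
  2 × C: 3 H each → 6
  2 × C: 2 H each → 4
  2 × C: 1 H each → 2
  2 × F: no H
  2 × O: 1 H each → 2
  2 × O: no H
  1 × C (aromatic): no H
  1 × Cl: no H
  1 × N (charge +1): no H
  1 × N: no H
  1 × O (charge -1): no H
  Total hydrogens = 19.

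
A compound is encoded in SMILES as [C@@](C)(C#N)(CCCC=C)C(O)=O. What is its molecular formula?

C9H13NO2

Heavy atoms from the SMILES: 9 C, 1 N, 2 O.
Implicit hydrogens by atom environment:
  4 × C: 2 H each → 8
  3 × C: no H
  1 × C: 3 H
  1 × C: 1 H
  1 × N: no H
  1 × O: 1 H
  1 × O: no H
  Total hydrogens = 13.
Molecular formula: C9H13NO2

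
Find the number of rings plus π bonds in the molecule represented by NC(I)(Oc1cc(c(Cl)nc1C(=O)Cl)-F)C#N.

Molecular formula from the SMILES: C8H3Cl2FIN3O2.
DoU = (2C + 2 + N − H − X)/2 = (2·8 + 2 + 3 − 3 − 4)/2 = 14/2 = 7.
(Structurally: 1 ring(s) + 6 π bond(s) = 7.)

7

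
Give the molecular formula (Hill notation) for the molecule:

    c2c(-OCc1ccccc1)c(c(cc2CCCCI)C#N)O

C18H18INO2

Heavy atoms from the SMILES: 18 C, 1 I, 1 N, 2 O.
Implicit hydrogens by atom environment:
  7 × C (aromatic): 1 H each → 7
  5 × C: 2 H each → 10
  5 × C (aromatic): no H
  1 × C: no H
  1 × I: no H
  1 × N: no H
  1 × O: 1 H
  1 × O: no H
  Total hydrogens = 18.
Molecular formula: C18H18INO2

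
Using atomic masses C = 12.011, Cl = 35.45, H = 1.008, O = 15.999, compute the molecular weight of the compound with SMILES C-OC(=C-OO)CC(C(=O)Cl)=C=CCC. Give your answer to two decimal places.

Molecular formula: C10H13ClO4.
M = 10×12.011 + 1×35.45 + 13×1.008 + 4×15.999 = 232.66 g/mol.

232.66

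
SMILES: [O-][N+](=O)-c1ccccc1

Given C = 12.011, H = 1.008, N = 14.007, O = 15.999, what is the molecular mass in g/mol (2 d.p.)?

123.11

Molecular formula: C6H5NO2.
M = 6×12.011 + 5×1.008 + 1×14.007 + 2×15.999 = 123.11 g/mol.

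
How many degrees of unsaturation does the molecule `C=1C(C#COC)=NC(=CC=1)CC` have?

6

Molecular formula from the SMILES: C10H11NO.
DoU = (2C + 2 + N − H − X)/2 = (2·10 + 2 + 1 − 11 − 0)/2 = 12/2 = 6.
(Structurally: 1 ring(s) + 5 π bond(s) = 6.)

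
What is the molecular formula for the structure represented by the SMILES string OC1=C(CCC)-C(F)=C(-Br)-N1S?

Heavy atoms from the SMILES: 1 Br, 7 C, 1 F, 1 N, 1 O, 1 S.
Implicit hydrogens by atom environment:
  4 × C (aromatic): no H
  2 × C: 2 H each → 4
  1 × Br: no H
  1 × C: 3 H
  1 × F: no H
  1 × N (aromatic): no H
  1 × O: 1 H
  1 × S: 1 H
  Total hydrogens = 9.
Molecular formula: C7H9BrFNOS

C7H9BrFNOS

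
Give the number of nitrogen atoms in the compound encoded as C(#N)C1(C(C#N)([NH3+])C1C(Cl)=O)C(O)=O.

3

The symbol for nitrogen appears 3 times in the SMILES.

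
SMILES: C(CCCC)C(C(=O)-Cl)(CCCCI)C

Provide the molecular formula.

Heavy atoms from the SMILES: 12 C, 1 Cl, 1 I, 1 O.
Implicit hydrogens by atom environment:
  8 × C: 2 H each → 16
  2 × C: 3 H each → 6
  2 × C: no H
  1 × Cl: no H
  1 × I: no H
  1 × O: no H
  Total hydrogens = 22.
Molecular formula: C12H22ClIO

C12H22ClIO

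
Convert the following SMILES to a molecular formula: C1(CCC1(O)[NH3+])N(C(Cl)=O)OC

C6H12ClN2O3+

Heavy atoms from the SMILES: 6 C, 1 Cl, 2 N, 3 O.
Implicit hydrogens by atom environment:
  2 × C: 2 H each → 4
  2 × C: no H
  2 × O: no H
  1 × C: 3 H
  1 × C: 1 H
  1 × Cl: no H
  1 × N (charge +1): 3 H
  1 × N: no H
  1 × O: 1 H
  Total hydrogens = 12.
Net charge +1.
Molecular formula: C6H12ClN2O3+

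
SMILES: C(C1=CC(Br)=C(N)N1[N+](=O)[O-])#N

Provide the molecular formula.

C5H3BrN4O2

Heavy atoms from the SMILES: 1 Br, 5 C, 4 N, 2 O.
Implicit hydrogens by atom environment:
  3 × C (aromatic): no H
  1 × Br: no H
  1 × C (aromatic): 1 H
  1 × C: no H
  1 × N: 2 H
  1 × N (aromatic): no H
  1 × N: no H
  1 × N (charge +1): no H
  1 × O: no H
  1 × O (charge -1): no H
  Total hydrogens = 3.
Molecular formula: C5H3BrN4O2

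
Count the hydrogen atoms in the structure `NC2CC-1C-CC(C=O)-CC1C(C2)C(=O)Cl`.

18

Hydrogens are implicit in SMILES; fill each atom to its normal valence:
  6 × C: 1 H each → 6
  5 × C: 2 H each → 10
  2 × O: no H
  1 × C: no H
  1 × Cl: no H
  1 × N: 2 H
  Total hydrogens = 18.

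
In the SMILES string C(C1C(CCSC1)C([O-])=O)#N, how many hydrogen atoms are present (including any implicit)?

Hydrogens are implicit in SMILES; fill each atom to its normal valence:
  3 × C: 2 H each → 6
  2 × C: 1 H each → 2
  2 × C: no H
  1 × N: no H
  1 × O: no H
  1 × O (charge -1): no H
  1 × S: no H
  Total hydrogens = 8.

8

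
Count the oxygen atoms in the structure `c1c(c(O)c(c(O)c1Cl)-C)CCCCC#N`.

The symbol for oxygen appears 2 times in the SMILES.

2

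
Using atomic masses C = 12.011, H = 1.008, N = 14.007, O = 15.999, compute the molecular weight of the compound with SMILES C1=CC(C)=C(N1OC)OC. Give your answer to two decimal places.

Molecular formula: C7H11NO2.
M = 7×12.011 + 11×1.008 + 1×14.007 + 2×15.999 = 141.17 g/mol.

141.17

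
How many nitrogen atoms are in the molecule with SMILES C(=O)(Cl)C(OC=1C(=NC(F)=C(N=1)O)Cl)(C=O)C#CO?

The symbol for nitrogen appears 2 times in the SMILES.

2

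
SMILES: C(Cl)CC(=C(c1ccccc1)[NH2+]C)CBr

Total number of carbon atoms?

12

The symbol for carbon appears 12 times in the SMILES. Lowercase c denotes aromatic carbon and counts toward C.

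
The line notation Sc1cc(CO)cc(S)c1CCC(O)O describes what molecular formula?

C10H14O3S2

Heavy atoms from the SMILES: 10 C, 3 O, 2 S.
Implicit hydrogens by atom environment:
  4 × C (aromatic): no H
  3 × C: 2 H each → 6
  3 × O: 1 H each → 3
  2 × C (aromatic): 1 H each → 2
  2 × S: 1 H each → 2
  1 × C: 1 H
  Total hydrogens = 14.
Molecular formula: C10H14O3S2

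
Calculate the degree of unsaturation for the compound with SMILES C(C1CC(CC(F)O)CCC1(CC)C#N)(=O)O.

4

Molecular formula from the SMILES: C12H18FNO3.
DoU = (2C + 2 + N − H − X)/2 = (2·12 + 2 + 1 − 18 − 1)/2 = 8/2 = 4.
(Structurally: 1 ring(s) + 3 π bond(s) = 4.)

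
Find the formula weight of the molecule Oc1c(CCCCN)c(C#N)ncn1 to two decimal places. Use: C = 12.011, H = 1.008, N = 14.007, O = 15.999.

Molecular formula: C9H12N4O.
M = 9×12.011 + 12×1.008 + 4×14.007 + 1×15.999 = 192.22 g/mol.

192.22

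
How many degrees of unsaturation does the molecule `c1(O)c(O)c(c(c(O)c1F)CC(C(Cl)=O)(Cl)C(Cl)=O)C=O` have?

7

Molecular formula from the SMILES: C11H6Cl3FO6.
DoU = (2C + 2 + N − H − X)/2 = (2·11 + 2 + 0 − 6 − 4)/2 = 14/2 = 7.
(Structurally: 1 ring(s) + 6 π bond(s) = 7.)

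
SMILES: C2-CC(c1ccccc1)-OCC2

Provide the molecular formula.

C11H14O

Heavy atoms from the SMILES: 11 C, 1 O.
Implicit hydrogens by atom environment:
  5 × C (aromatic): 1 H each → 5
  4 × C: 2 H each → 8
  1 × C: 1 H
  1 × C (aromatic): no H
  1 × O: no H
  Total hydrogens = 14.
Molecular formula: C11H14O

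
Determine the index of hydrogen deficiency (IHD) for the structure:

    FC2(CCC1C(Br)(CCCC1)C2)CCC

Molecular formula from the SMILES: C13H22BrF.
DoU = (2C + 2 + N − H − X)/2 = (2·13 + 2 + 0 − 22 − 2)/2 = 4/2 = 2.
(Structurally: 2 ring(s) + 0 π bond(s) = 2.)

2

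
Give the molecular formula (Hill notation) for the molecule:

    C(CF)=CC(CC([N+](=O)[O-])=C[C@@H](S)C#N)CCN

C11H16FN3O2S

Heavy atoms from the SMILES: 11 C, 1 F, 3 N, 2 O, 1 S.
Implicit hydrogens by atom environment:
  5 × C: 1 H each → 5
  4 × C: 2 H each → 8
  2 × C: no H
  1 × F: no H
  1 × N: 2 H
  1 × N (charge +1): no H
  1 × N: no H
  1 × O: no H
  1 × O (charge -1): no H
  1 × S: 1 H
  Total hydrogens = 16.
Molecular formula: C11H16FN3O2S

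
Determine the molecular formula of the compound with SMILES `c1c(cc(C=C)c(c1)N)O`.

Heavy atoms from the SMILES: 8 C, 1 N, 1 O.
Implicit hydrogens by atom environment:
  3 × C (aromatic): 1 H each → 3
  3 × C (aromatic): no H
  1 × C: 2 H
  1 × C: 1 H
  1 × N: 2 H
  1 × O: 1 H
  Total hydrogens = 9.
Molecular formula: C8H9NO

C8H9NO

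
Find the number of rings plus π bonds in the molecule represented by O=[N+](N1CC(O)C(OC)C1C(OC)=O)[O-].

3

Molecular formula from the SMILES: C7H12N2O6.
DoU = (2C + 2 + N − H − X)/2 = (2·7 + 2 + 2 − 12 − 0)/2 = 6/2 = 3.
(Structurally: 1 ring(s) + 2 π bond(s) = 3.)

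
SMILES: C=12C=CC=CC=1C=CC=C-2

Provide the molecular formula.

Heavy atoms from the SMILES: 10 C.
Implicit hydrogens by atom environment:
  8 × C (aromatic): 1 H each → 8
  2 × C (aromatic): no H
  Total hydrogens = 8.
Molecular formula: C10H8

C10H8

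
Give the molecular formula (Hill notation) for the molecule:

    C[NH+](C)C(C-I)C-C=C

Heavy atoms from the SMILES: 7 C, 1 I, 1 N.
Implicit hydrogens by atom environment:
  3 × C: 2 H each → 6
  2 × C: 3 H each → 6
  2 × C: 1 H each → 2
  1 × I: no H
  1 × N (charge +1): 1 H
  Total hydrogens = 15.
Net charge +1.
Molecular formula: C7H15IN+

C7H15IN+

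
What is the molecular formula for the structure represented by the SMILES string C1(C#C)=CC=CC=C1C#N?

Heavy atoms from the SMILES: 9 C, 1 N.
Implicit hydrogens by atom environment:
  4 × C (aromatic): 1 H each → 4
  2 × C (aromatic): no H
  2 × C: no H
  1 × C: 1 H
  1 × N: no H
  Total hydrogens = 5.
Molecular formula: C9H5N

C9H5N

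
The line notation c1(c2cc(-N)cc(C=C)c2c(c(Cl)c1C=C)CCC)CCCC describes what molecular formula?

Heavy atoms from the SMILES: 21 C, 1 Cl, 1 N.
Implicit hydrogens by atom environment:
  8 × C (aromatic): no H
  7 × C: 2 H each → 14
  2 × C: 3 H each → 6
  2 × C (aromatic): 1 H each → 2
  2 × C: 1 H each → 2
  1 × Cl: no H
  1 × N: 2 H
  Total hydrogens = 26.
Molecular formula: C21H26ClN

C21H26ClN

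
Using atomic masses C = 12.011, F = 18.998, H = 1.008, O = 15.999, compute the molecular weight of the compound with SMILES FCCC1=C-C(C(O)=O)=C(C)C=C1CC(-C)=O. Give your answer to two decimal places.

Molecular formula: C13H15FO3.
M = 13×12.011 + 1×18.998 + 15×1.008 + 3×15.999 = 238.26 g/mol.

238.26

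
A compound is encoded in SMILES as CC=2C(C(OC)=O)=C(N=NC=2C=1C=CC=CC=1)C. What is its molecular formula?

C14H14N2O2

Heavy atoms from the SMILES: 14 C, 2 N, 2 O.
Implicit hydrogens by atom environment:
  5 × C (aromatic): 1 H each → 5
  5 × C (aromatic): no H
  3 × C: 3 H each → 9
  2 × N (aromatic): no H
  2 × O: no H
  1 × C: no H
  Total hydrogens = 14.
Molecular formula: C14H14N2O2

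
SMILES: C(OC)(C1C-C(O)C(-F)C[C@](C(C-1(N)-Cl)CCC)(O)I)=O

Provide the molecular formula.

Heavy atoms from the SMILES: 13 C, 1 Cl, 1 F, 1 I, 1 N, 4 O.
Implicit hydrogens by atom environment:
  4 × C: 2 H each → 8
  4 × C: 1 H each → 4
  3 × C: no H
  2 × C: 3 H each → 6
  2 × O: 1 H each → 2
  2 × O: no H
  1 × Cl: no H
  1 × F: no H
  1 × I: no H
  1 × N: 2 H
  Total hydrogens = 22.
Molecular formula: C13H22ClFINO4

C13H22ClFINO4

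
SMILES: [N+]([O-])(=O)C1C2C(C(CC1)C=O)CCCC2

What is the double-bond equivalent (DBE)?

4

Molecular formula from the SMILES: C11H17NO3.
DoU = (2C + 2 + N − H − X)/2 = (2·11 + 2 + 1 − 17 − 0)/2 = 8/2 = 4.
(Structurally: 2 ring(s) + 2 π bond(s) = 4.)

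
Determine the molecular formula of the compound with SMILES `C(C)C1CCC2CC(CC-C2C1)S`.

C12H22S

Heavy atoms from the SMILES: 12 C, 1 S.
Implicit hydrogens by atom environment:
  7 × C: 2 H each → 14
  4 × C: 1 H each → 4
  1 × C: 3 H
  1 × S: 1 H
  Total hydrogens = 22.
Molecular formula: C12H22S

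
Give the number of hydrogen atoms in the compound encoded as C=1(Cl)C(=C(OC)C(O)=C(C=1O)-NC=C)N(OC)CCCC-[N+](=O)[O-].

20

Hydrogens are implicit in SMILES; fill each atom to its normal valence:
  6 × C (aromatic): no H
  5 × C: 2 H each → 10
  3 × O: no H
  2 × C: 3 H each → 6
  2 × O: 1 H each → 2
  1 × C: 1 H
  1 × Cl: no H
  1 × N: 1 H
  1 × N: no H
  1 × N (charge +1): no H
  1 × O (charge -1): no H
  Total hydrogens = 20.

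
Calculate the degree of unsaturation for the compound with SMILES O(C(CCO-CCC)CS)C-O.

Molecular formula from the SMILES: C8H18O3S.
DoU = (2C + 2 + N − H − X)/2 = (2·8 + 2 + 0 − 18 − 0)/2 = 0/2 = 0.
(Structurally: 0 ring(s) + 0 π bond(s) = 0.)

0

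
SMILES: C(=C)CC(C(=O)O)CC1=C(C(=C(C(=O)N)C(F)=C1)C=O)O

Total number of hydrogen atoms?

Hydrogens are implicit in SMILES; fill each atom to its normal valence:
  5 × C (aromatic): no H
  3 × C: 2 H each → 6
  3 × C: 1 H each → 3
  3 × O: no H
  2 × C: no H
  2 × O: 1 H each → 2
  1 × C (aromatic): 1 H
  1 × F: no H
  1 × N: 2 H
  Total hydrogens = 14.

14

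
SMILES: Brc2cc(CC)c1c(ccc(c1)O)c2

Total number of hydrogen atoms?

11

Hydrogens are implicit in SMILES; fill each atom to its normal valence:
  5 × C (aromatic): 1 H each → 5
  5 × C (aromatic): no H
  1 × Br: no H
  1 × C: 3 H
  1 × C: 2 H
  1 × O: 1 H
  Total hydrogens = 11.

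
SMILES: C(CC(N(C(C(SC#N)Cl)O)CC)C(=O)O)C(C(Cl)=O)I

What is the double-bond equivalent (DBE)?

Molecular formula from the SMILES: C11H15Cl2IN2O4S.
DoU = (2C + 2 + N − H − X)/2 = (2·11 + 2 + 2 − 15 − 3)/2 = 8/2 = 4.
(Structurally: 0 ring(s) + 4 π bond(s) = 4.)

4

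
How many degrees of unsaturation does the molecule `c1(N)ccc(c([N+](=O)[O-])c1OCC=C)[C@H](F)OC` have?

Molecular formula from the SMILES: C11H13FN2O4.
DoU = (2C + 2 + N − H − X)/2 = (2·11 + 2 + 2 − 13 − 1)/2 = 12/2 = 6.
(Structurally: 1 ring(s) + 5 π bond(s) = 6.)

6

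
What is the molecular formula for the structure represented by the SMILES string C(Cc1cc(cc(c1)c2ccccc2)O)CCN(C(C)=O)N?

Heavy atoms from the SMILES: 18 C, 2 N, 2 O.
Implicit hydrogens by atom environment:
  8 × C (aromatic): 1 H each → 8
  4 × C: 2 H each → 8
  4 × C (aromatic): no H
  1 × C: 3 H
  1 × C: no H
  1 × N: 2 H
  1 × N: no H
  1 × O: 1 H
  1 × O: no H
  Total hydrogens = 22.
Molecular formula: C18H22N2O2

C18H22N2O2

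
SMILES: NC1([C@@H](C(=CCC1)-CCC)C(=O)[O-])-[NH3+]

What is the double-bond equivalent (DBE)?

Molecular formula from the SMILES: C10H18N2O2.
DoU = (2C + 2 + N − H − X)/2 = (2·10 + 2 + 2 − 18 − 0)/2 = 6/2 = 3.
(Structurally: 1 ring(s) + 2 π bond(s) = 3.)

3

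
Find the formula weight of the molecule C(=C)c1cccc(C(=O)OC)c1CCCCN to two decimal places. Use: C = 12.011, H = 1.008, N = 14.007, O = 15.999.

233.31

Molecular formula: C14H19NO2.
M = 14×12.011 + 19×1.008 + 1×14.007 + 2×15.999 = 233.31 g/mol.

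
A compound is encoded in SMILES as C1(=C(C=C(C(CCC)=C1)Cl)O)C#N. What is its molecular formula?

C10H10ClNO

Heavy atoms from the SMILES: 10 C, 1 Cl, 1 N, 1 O.
Implicit hydrogens by atom environment:
  4 × C (aromatic): no H
  2 × C: 2 H each → 4
  2 × C (aromatic): 1 H each → 2
  1 × C: 3 H
  1 × C: no H
  1 × Cl: no H
  1 × N: no H
  1 × O: 1 H
  Total hydrogens = 10.
Molecular formula: C10H10ClNO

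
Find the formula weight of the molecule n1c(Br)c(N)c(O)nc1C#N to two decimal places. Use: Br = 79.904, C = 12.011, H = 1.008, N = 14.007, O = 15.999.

Molecular formula: C5H3BrN4O.
M = 1×79.904 + 5×12.011 + 3×1.008 + 4×14.007 + 1×15.999 = 215.01 g/mol.

215.01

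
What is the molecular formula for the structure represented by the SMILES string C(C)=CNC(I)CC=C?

Heavy atoms from the SMILES: 7 C, 1 I, 1 N.
Implicit hydrogens by atom environment:
  4 × C: 1 H each → 4
  2 × C: 2 H each → 4
  1 × C: 3 H
  1 × I: no H
  1 × N: 1 H
  Total hydrogens = 12.
Molecular formula: C7H12IN

C7H12IN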